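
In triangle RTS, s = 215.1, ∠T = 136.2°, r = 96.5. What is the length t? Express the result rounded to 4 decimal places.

292.4784

By the law of cosines, t² = s² + r² − 2·s·r·cos T = 85544, so t ≈ 292.48.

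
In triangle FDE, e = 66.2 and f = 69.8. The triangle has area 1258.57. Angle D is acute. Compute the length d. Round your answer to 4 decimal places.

From area = ½·e·f·sin D, we get sin D = 2·area/(e·f) ≈ 0.54475.
Taking the acute solution, ∠D ≈ 0.576 rad.
Law of cosines then gives d ≈ 38.788.

38.7883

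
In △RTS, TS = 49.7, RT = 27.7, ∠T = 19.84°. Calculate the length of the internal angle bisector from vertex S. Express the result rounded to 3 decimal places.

33.057

By the law of cosines, SR² = RT² + TS² − 2·RT·TS·cos T = 647.43, so SR ≈ 25.445.
Law of cosines again: cos S = (TS² + SR² − RT²)/(2·TS·SR) ≈ 0.92924, so ∠S ≈ 21.68°.
The bisector from S has length 2·TS·SR·cos(∠S/2)/(TS+SR) ≈ 33.057.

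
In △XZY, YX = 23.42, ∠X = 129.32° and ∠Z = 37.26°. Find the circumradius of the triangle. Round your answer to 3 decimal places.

The third angle is ∠Y = 180° − ∠X − ∠Z = 13.42°.
Law of sines: ZY = YX·sin X/sin Z ≈ 29.926.
Law of sines: XZ = YX·sin Y/sin Z ≈ 8.9779.
Circumradius = YX/(2 sin Z) ≈ 19.342.

R ≈ 19.342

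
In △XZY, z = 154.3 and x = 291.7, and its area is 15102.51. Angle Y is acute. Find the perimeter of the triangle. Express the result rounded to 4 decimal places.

From area = ½·x·z·sin Y, we get sin Y = 2·area/(x·z) ≈ 0.67108.
Taking the acute solution, ∠Y ≈ 42.15°.
Law of cosines then gives y ≈ 205.33.
Perimeter = 291.7 + 154.3 + 205.33 = 651.33.

651.3272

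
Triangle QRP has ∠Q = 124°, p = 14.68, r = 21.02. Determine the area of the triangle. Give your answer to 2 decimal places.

Area = ½·r·p·sin Q ≈ 127.91.

area ≈ 127.91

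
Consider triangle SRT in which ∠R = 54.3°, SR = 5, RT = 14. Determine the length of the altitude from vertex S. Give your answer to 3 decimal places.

By the law of cosines, TS² = SR² + RT² − 2·SR·RT·cos R = 139.3, so TS ≈ 11.803.
Area = ½·SR·RT·sin R ≈ 28.423.
The altitude from S has length 2·area/RT ≈ 4.0604.

h_S ≈ 4.060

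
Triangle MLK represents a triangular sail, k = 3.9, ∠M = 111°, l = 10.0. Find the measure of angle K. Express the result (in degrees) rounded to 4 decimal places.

By the law of cosines, m² = l² + k² − 2·l·k·cos M = 143.16, so m ≈ 11.965.
Law of cosines again: cos K = (m² + l² − k²)/(2·m·l) ≈ 0.95258, so ∠K ≈ 17.72°.

17.7160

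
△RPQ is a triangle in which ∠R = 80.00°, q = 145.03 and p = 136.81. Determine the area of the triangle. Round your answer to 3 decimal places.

area ≈ 9770.058

Area = ½·p·q·sin R ≈ 9770.1.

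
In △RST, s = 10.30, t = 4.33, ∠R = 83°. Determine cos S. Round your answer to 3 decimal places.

By the law of cosines, r² = s² + t² − 2·s·t·cos R = 113.97, so r ≈ 10.676.
Law of cosines again: cos S = (t² + r² − s²)/(2·t·r) ≈ 0.28802, so ∠S ≈ 73.26°.

cos S ≈ 0.288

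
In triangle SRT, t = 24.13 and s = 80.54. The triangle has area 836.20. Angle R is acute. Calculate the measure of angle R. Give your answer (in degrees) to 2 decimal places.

∠R ≈ 59.38°

From area = ½·t·s·sin R, we get sin R = 2·area/(t·s) ≈ 0.86054.
Taking the acute solution, ∠R ≈ 59.38°.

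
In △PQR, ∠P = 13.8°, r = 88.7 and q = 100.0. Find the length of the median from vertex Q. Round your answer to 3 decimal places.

m_Q ≈ 41.878

By the law of cosines, p² = q² + r² − 2·q·r·cos P = 639.77, so p ≈ 25.294.
Median from Q: ½√(2·r² + 2·p² − q²) ≈ 41.878.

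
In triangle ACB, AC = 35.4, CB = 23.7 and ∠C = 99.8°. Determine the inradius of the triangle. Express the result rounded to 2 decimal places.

r ≈ 7.88

By the law of cosines, BA² = AC² + CB² − 2·AC·CB·cos C = 2100.5, so BA ≈ 45.831.
Area = ½·AC·CB·sin C ≈ 413.37.
Semiperimeter s = (23.7+45.831+35.4)/2 = 52.465.
Inradius = area/s = 413.37/52.465 ≈ 7.8789.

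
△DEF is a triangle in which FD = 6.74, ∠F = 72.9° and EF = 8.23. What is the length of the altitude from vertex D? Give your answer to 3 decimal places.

By the law of cosines, DE² = EF² + FD² − 2·EF·FD·cos F = 80.54, so DE ≈ 8.9744.
Area = ½·EF·FD·sin F ≈ 26.509.
The altitude from D has length 2·area/EF ≈ 6.442.

h_D ≈ 6.442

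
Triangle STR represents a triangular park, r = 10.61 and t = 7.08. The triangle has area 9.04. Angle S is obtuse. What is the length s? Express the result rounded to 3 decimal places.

From area = ½·t·r·sin S, we get sin S = 2·area/(t·r) ≈ 0.24069.
Taking the obtuse solution, ∠S ≈ 166.07°.
Law of cosines then gives s ≈ 17.565.

17.565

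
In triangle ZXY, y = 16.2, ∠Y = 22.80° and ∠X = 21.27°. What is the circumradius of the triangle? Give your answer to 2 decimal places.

The third angle is ∠Z = 180° − ∠X − ∠Y = 135.93°.
Law of sines: z = y·sin Z/sin Y ≈ 29.077.
Law of sines: x = y·sin X/sin Y ≈ 15.165.
Circumradius = y/(2 sin Y) ≈ 20.902.

R ≈ 20.90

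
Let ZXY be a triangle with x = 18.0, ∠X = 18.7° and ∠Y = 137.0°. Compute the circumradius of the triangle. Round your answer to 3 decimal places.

The third angle is ∠Z = 180° − ∠X − ∠Y = 24.30°.
Law of sines: z = x·sin Z/sin X ≈ 23.103.
Law of sines: y = x·sin Y/sin X ≈ 38.289.
Circumradius = x/(2 sin X) ≈ 28.071.

28.071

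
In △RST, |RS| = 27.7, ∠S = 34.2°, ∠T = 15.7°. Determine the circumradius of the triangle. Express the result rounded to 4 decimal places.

The third angle is ∠R = 180° − ∠S − ∠T = 130.10°.
Law of sines: |ST| = |RS|·sin R/sin T ≈ 78.301.
Law of sines: |TR| = |RS|·sin S/sin T ≈ 57.538.
Circumradius = |RS|/(2 sin T) ≈ 51.182.

51.1825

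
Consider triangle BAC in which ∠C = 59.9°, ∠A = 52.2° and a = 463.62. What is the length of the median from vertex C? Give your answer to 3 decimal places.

The third angle is ∠B = 180° − ∠A − ∠C = 67.90°.
Law of sines: b = a·sin B/sin A ≈ 543.64.
Law of sines: c = a·sin C/sin A ≈ 507.62.
Median from C: ½√(2·b² + 2·a² − c²) ≈ 436.83.

436.831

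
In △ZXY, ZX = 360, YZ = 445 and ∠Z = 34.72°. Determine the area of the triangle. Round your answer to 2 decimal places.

45622.27

Area = ½·YZ·ZX·sin Z ≈ 45622.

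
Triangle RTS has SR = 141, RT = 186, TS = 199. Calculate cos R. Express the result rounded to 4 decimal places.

0.2836

By the law of cosines, cos R = (SR² + RT² − TS²) / (2·SR·RT) ≈ 0.28361, so ∠R ≈ 73.52°.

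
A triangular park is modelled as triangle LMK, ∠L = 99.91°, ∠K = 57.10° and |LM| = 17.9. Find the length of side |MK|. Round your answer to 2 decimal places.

The third angle is ∠M = 180° − ∠K − ∠L = 22.99°.
Law of sines: |MK| = |LM|·sin L/sin K ≈ 21.001.

21.00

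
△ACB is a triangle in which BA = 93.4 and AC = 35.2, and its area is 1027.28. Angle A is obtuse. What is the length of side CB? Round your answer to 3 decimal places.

From area = ½·BA·AC·sin A, we get sin A = 2·area/(BA·AC) ≈ 0.62493.
Taking the obtuse solution, ∠A ≈ 141.32°.
Law of cosines then gives CB ≈ 122.87.

122.865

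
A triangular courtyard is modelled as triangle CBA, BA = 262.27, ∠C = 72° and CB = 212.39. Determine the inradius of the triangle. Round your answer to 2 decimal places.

r ≈ 66.49

Law of sines: sin A = CB·sin C/BA ≈ 0.77018.
Since BA ≥ CB, only the acute value applies: ∠A ≈ 50.37°.
Then ∠B = 180° − ∠C − ∠A ≈ 57.63°.
Law of sines gives AC = BA·sin B/sin C ≈ 232.92.
Area = ½·BA·CB·sin B ≈ 23524.
Semiperimeter s = (262.27+232.92+212.39)/2 = 353.79.
Inradius = area/s = 23524/353.79 ≈ 66.491.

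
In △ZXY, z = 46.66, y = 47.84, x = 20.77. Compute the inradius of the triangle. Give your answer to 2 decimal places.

Semiperimeter s = (46.66 + 20.77 + 47.84)/2 = 57.635.
Heron's formula: area = √(57.635·10.975·36.865·9.795) ≈ 477.92.
Inradius = area/s = 477.92/57.635 ≈ 8.2922.

r ≈ 8.29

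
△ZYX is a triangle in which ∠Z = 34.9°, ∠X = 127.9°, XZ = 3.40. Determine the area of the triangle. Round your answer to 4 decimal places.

area ≈ 8.8246

The third angle is ∠Y = 180° − ∠X − ∠Z = 17.20°.
Law of sines: YX = XZ·sin Z/sin Y ≈ 6.5784.
Law of sines: ZY = XZ·sin X/sin Y ≈ 9.0728.
Area = ½·XZ·YX·sin X ≈ 8.8246.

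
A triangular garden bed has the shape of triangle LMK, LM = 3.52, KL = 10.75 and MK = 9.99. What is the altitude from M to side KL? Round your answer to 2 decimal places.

h_M ≈ 3.27

Semiperimeter s = (9.99 + 10.75 + 3.52)/2 = 12.13.
Heron's formula: area = √(12.13·2.14·1.38·8.61) ≈ 17.562.
The altitude from M has length 2·area/KL ≈ 3.2674.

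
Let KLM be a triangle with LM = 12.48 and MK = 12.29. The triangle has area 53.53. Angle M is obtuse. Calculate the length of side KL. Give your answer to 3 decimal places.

22.945

From area = ½·LM·MK·sin M, we get sin M = 2·area/(LM·MK) ≈ 0.69801.
Taking the obtuse solution, ∠M ≈ 135.73°.
Law of cosines then gives KL ≈ 22.945.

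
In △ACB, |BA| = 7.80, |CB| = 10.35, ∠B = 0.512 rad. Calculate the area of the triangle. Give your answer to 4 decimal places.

area ≈ 19.7757

Area = ½·|CB|·|BA|·sin B ≈ 19.776.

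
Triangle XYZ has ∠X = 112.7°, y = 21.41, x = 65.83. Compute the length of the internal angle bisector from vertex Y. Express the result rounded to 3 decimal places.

Law of sines: sin Y = y·sin X/x ≈ 0.30004.
Since x ≥ y, only the acute value applies: ∠Y ≈ 17.46°.
Then ∠Z = 180° − ∠X − ∠Y ≈ 49.84°.
Law of sines gives z = x·sin Z/sin X ≈ 54.535.
The bisector from Y has length 2·z·x·cos(∠Y/2)/(z+x) ≈ 58.961.

58.961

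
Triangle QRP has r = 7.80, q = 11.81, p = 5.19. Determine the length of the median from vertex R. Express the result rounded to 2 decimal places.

Median from R: ½√(2·p² + 2·q² − r²) ≈ 8.246.

m_R ≈ 8.25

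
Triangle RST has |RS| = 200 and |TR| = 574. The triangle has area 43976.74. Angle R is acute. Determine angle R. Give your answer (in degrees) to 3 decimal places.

From area = ½·|TR|·|RS|·sin R, we get sin R = 2·area/(|TR|·|RS|) ≈ 0.76615.
Taking the acute solution, ∠R ≈ 50.01°.

∠R ≈ 50.009°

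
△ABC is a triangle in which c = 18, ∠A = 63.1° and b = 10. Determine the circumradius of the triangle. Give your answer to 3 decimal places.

By the law of cosines, a² = b² + c² − 2·b·c·cos A = 261.12, so a ≈ 16.159.
Area = ½·b·c·sin A ≈ 80.262.
Circumradius = a/(2 sin A) ≈ 9.06.

R ≈ 9.060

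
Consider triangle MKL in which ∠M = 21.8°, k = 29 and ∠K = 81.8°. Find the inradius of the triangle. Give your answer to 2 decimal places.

r ≈ 4.49

The third angle is ∠L = 180° − ∠M − ∠K = 76.40°.
Law of sines: m = k·sin M/sin K ≈ 10.881.
Law of sines: l = k·sin L/sin K ≈ 28.478.
Area = ½·k·m·sin L ≈ 153.35.
Semiperimeter s = (10.881+29+28.478)/2 = 34.179.
Inradius = area/s = 153.35/34.179 ≈ 4.4866.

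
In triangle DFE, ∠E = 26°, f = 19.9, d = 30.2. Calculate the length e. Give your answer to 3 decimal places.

15.091

By the law of cosines, e² = d² + f² − 2·d·f·cos E = 227.74, so e ≈ 15.091.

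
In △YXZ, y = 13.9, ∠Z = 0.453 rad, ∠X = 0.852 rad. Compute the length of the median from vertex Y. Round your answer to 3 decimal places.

The third angle is ∠Y = π − ∠X − ∠Z = 1.837 rad.
Law of sines: x = y·sin X/sin Y ≈ 10.842.
Law of sines: z = y·sin Z/sin Y ≈ 6.3049.
Median from Y: ½√(2·x² + 2·z² − y²) ≈ 5.5088.

m_Y ≈ 5.509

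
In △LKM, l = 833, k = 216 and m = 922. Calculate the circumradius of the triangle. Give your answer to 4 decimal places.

R ≈ 483.9665

By the law of cosines, cos L = (k² + m² − l²) / (2·k·m) ≈ 0.50929, so ∠L ≈ 59.38°.
Circumradius = l/(2 sin L) ≈ 483.97.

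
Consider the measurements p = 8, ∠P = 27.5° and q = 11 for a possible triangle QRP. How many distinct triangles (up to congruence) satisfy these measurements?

q·sin P = 11·sin(27.5°) ≈ 5.079.
Since q sin P < p < q (5.079 < 8 < 11), two triangles exist.

2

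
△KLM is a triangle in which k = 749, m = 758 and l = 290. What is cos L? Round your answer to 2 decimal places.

cos L ≈ 0.93

By the law of cosines, cos L = (m² + k² − l²) / (2·m·k) ≈ 0.92601, so ∠L ≈ 22.18°.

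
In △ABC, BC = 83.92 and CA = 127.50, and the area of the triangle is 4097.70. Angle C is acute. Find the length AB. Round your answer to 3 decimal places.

97.677

From area = ½·BC·CA·sin C, we get sin C = 2·area/(BC·CA) ≈ 0.76594.
Taking the acute solution, ∠C ≈ 49.99°.
Law of cosines then gives AB ≈ 97.677.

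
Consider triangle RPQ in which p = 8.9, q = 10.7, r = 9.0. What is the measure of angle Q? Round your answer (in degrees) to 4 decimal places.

73.4176

By the law of cosines, cos Q = (r² + p² − q²) / (2·r·p) ≈ 0.28539, so ∠Q ≈ 73.42°.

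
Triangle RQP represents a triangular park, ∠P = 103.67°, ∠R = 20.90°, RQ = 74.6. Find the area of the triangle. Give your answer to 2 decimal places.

841.21

The third angle is ∠Q = 180° − ∠P − ∠R = 55.43°.
Law of sines: QP = RQ·sin R/sin P ≈ 27.388.
Law of sines: PR = RQ·sin Q/sin P ≈ 63.219.
Area = ½·RQ·QP·sin Q ≈ 841.21.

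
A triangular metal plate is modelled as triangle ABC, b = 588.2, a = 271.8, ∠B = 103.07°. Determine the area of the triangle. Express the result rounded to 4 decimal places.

61394.8684

Law of sines: sin A = a·sin B/b ≈ 0.45012.
Since b ≥ a, only the acute value applies: ∠A ≈ 26.75°.
Then ∠C = 180° − ∠B − ∠A ≈ 50.18°.
Law of sines gives c = b·sin C/sin B ≈ 463.78.
Area = ½·b·a·sin C ≈ 61395.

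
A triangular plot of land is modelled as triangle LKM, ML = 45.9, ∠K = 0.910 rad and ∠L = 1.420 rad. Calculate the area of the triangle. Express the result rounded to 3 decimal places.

area ≈ 956.870

The third angle is ∠M = π − ∠L − ∠K = 0.812 rad.
Law of sines: KM = ML·sin L/sin K ≈ 57.478.
Law of sines: LK = ML·sin M/sin K ≈ 42.172.
Area = ½·ML·KM·sin M ≈ 956.87.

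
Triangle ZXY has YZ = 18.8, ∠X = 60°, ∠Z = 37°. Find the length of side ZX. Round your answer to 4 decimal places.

The third angle is ∠Y = 180° − ∠Z − ∠X = 83.00°.
Law of sines: ZX = YZ·sin Y/sin X ≈ 21.547.

21.5466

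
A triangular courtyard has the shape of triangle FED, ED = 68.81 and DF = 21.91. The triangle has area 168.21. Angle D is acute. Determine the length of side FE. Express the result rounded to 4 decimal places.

47.7037

From area = ½·ED·DF·sin D, we get sin D = 2·area/(ED·DF) ≈ 0.22315.
Taking the acute solution, ∠D ≈ 12.89°.
Law of cosines then gives FE ≈ 47.704.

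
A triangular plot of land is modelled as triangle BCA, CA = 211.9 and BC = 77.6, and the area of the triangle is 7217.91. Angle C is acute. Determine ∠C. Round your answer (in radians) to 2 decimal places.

From area = ½·BC·CA·sin C, we get sin C = 2·area/(BC·CA) ≈ 0.87791.
Taking the acute solution, ∠C ≈ 1.071 rad.

∠C ≈ 1.07 rad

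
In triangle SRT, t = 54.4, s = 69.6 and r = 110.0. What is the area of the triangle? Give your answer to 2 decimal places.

Semiperimeter p = (69.6 + 110 + 54.4)/2 = 117.
Heron's formula: area = √(117·47.4·7·62.6) ≈ 1558.9.

1558.90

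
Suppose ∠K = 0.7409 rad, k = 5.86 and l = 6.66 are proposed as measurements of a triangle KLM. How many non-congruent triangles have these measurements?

l·sin K = 6.66·sin(0.7409 rad) ≈ 4.495.
Since l sin K < k < l (4.495 < 5.86 < 6.66), two triangles exist.

2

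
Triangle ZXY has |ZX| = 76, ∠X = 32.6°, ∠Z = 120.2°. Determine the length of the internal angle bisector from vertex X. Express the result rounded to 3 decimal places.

95.423

The third angle is ∠Y = 180° − ∠Z − ∠X = 27.20°.
Law of sines: |XY| = |ZX|·sin Z/sin Y ≈ 143.7.
Law of sines: |YZ| = |ZX|·sin X/sin Y ≈ 89.579.
The bisector from X has length 2·|ZX|·|XY|·cos(∠X/2)/(|ZX|+|XY|) ≈ 95.423.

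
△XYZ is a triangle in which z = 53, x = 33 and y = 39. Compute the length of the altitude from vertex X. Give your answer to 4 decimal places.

Semiperimeter s = (33 + 39 + 53)/2 = 62.5.
Heron's formula: area = √(62.5·29.5·23.5·9.5) ≈ 641.57.
The altitude from X has length 2·area/x ≈ 38.883.

h_X ≈ 38.8833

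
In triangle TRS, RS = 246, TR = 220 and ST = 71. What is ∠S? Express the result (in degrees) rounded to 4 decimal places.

60.5835

By the law of cosines, cos S = (RS² + ST² − TR²) / (2·RS·ST) ≈ 0.49115, so ∠S ≈ 60.58°.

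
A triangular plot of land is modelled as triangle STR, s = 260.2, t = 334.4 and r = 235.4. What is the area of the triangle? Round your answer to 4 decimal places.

Semiperimeter p = (260.2 + 334.4 + 235.4)/2 = 415.
Heron's formula: area = √(415·154.8·80.6·179.6) ≈ 30495.

30495.1107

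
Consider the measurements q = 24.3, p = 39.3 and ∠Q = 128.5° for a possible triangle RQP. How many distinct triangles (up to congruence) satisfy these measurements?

p·sin Q = 39.3·sin(128.5°) ≈ 30.76.
Since ∠Q is not acute, a triangle exists only if q > p; here q ≤ p, so there is no triangle.

0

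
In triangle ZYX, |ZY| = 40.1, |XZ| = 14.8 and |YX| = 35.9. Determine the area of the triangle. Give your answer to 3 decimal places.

area ≈ 264.477

Semiperimeter s = (35.9 + 14.8 + 40.1)/2 = 45.4.
Heron's formula: area = √(45.4·9.5·30.6·5.3) ≈ 264.48.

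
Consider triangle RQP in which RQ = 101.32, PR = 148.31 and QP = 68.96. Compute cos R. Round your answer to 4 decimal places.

By the law of cosines, cos R = (PR² + RQ² − QP²) / (2·PR·RQ) ≈ 0.91524, so ∠R ≈ 23.76°.

0.9152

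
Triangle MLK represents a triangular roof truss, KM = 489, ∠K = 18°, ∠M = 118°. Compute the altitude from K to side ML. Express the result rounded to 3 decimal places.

The third angle is ∠L = 180° − ∠K − ∠M = 44.00°.
Law of sines: LK = KM·sin M/sin L ≈ 621.54.
Law of sines: ML = KM·sin K/sin L ≈ 217.53.
Area = ½·KM·LK·sin K ≈ 46961.
The altitude from K has length 2·area/ML ≈ 431.76.

431.761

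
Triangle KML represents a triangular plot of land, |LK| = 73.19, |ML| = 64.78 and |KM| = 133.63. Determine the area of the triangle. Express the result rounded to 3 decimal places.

Semiperimeter s = (64.78 + 73.19 + 133.63)/2 = 135.8.
Heron's formula: area = √(135.8·71.02·62.61·2.17) ≈ 1144.7.

area ≈ 1144.701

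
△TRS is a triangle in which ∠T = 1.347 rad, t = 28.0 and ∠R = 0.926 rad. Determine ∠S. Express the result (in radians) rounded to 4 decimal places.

The third angle is ∠S = π − ∠T − ∠R = 0.869 rad.

0.8686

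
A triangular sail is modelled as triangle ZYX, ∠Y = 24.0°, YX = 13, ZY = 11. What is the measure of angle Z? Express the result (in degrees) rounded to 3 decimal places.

99.408

By the law of cosines, XZ² = ZY² + YX² − 2·ZY·YX·cos Y = 28.726, so XZ ≈ 5.3597.
Law of cosines again: cos Z = (XZ² + ZY² − YX²)/(2·XZ·ZY) ≈ -0.16346, so ∠Z ≈ 99.41°.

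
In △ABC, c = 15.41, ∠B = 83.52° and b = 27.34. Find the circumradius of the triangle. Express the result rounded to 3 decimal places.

R ≈ 13.758

Law of sines: sin C = c·sin B/b ≈ 0.56004.
Since b ≥ c, only the acute value applies: ∠C ≈ 34.06°.
Then ∠A = 180° − ∠B − ∠C ≈ 62.42°.
Law of sines gives a = b·sin A/sin B ≈ 24.389.
Circumradius = b/(2 sin B) ≈ 13.758.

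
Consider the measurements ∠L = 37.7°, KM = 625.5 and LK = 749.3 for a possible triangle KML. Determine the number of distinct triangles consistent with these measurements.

LK·sin L = 749.3·sin(37.7°) ≈ 458.2.
Since LK sin L < KM < LK (458.2 < 625.5 < 749.3), two triangles exist.

2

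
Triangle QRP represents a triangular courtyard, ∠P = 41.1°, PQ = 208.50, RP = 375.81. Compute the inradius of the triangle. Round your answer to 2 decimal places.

By the law of cosines, QR² = RP² + PQ² − 2·RP·PQ·cos P = 66612, so QR ≈ 258.09.
Area = ½·RP·PQ·sin P ≈ 25755.
Semiperimeter s = (375.81+208.5+258.09)/2 = 421.2.
Inradius = area/s = 25755/421.2 ≈ 61.146.

61.15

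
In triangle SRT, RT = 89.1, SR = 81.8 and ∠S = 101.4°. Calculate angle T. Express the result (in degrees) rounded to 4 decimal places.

Law of sines: sin T = SR·sin S/RT ≈ 0.89996.
Since RT ≥ SR, only the acute value applies: ∠T ≈ 64.15°.
Then ∠R = 180° − ∠S − ∠T ≈ 14.45°.

∠T ≈ 64.1524°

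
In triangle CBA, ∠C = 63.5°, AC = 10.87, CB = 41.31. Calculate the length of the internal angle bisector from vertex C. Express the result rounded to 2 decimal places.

By the law of cosines, BA² = AC² + CB² − 2·AC·CB·cos C = 1424, so BA ≈ 37.735.
The bisector from C has length 2·AC·CB·cos(∠C/2)/(AC+CB) ≈ 14.636.

14.64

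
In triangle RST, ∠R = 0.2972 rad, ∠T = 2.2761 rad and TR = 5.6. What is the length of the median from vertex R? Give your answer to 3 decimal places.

The third angle is ∠S = π − ∠T − ∠R = 0.5683 rad.
Law of sines: ST = TR·sin R/sin S ≈ 3.0471.
Law of sines: RS = TR·sin T/sin S ≈ 7.9227.
Median from R: ½√(2·TR² + 2·RS² − ST²) ≈ 6.689.

m_R ≈ 6.689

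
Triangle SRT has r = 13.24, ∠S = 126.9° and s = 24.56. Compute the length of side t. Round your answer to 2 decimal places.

14.21

Law of sines: sin R = r·sin S/s ≈ 0.43110.
Since s ≥ r, only the acute value applies: ∠R ≈ 25.54°.
Then ∠T = 180° − ∠S − ∠R ≈ 27.56°.
Law of sines gives t = s·sin T/sin S ≈ 14.211.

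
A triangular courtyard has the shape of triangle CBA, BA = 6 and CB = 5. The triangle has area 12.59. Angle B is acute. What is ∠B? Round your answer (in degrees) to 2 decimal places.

∠B ≈ 57.07°

From area = ½·CB·BA·sin B, we get sin B = 2·area/(CB·BA) ≈ 0.83933.
Taking the acute solution, ∠B ≈ 57.07°.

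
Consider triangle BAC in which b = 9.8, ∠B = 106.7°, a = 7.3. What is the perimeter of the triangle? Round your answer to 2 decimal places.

Law of sines: sin A = a·sin B/b ≈ 0.71348.
Since b ≥ a, only the acute value applies: ∠A ≈ 45.52°.
Then ∠C = 180° − ∠B − ∠A ≈ 27.78°.
Law of sines gives c = b·sin C/sin B ≈ 4.7689.
Semiperimeter s = (9.8+7.3+4.7689)/2 = 10.934.
Perimeter = 9.8 + 7.3 + 4.7689 = 21.869.

perimeter ≈ 21.87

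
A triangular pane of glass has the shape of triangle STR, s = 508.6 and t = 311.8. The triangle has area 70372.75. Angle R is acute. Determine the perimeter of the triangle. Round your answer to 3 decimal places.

perimeter ≈ 1278.395

From area = ½·s·t·sin R, we get sin R = 2·area/(s·t) ≈ 0.88753.
Taking the acute solution, ∠R ≈ 62.56°.
Law of cosines then gives r ≈ 457.99.
Perimeter = 508.6 + 311.8 + 457.99 = 1278.4.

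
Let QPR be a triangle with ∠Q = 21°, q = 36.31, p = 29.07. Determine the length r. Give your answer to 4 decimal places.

Law of sines: sin P = p·sin Q/q ≈ 0.28691.
Since q ≥ p, only the acute value applies: ∠P ≈ 16.67°.
Then ∠R = 180° − ∠Q − ∠P ≈ 142.33°.
Law of sines gives r = q·sin R/sin Q ≈ 61.923.

61.9226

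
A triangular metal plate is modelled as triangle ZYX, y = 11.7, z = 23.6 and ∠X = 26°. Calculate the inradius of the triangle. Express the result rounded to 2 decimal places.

r ≈ 2.45

By the law of cosines, x² = z² + y² − 2·z·y·cos X = 197.5, so x ≈ 14.053.
Area = ½·z·y·sin X ≈ 60.522.
Semiperimeter s = (23.6+11.7+14.053)/2 = 24.677.
Inradius = area/s = 60.522/24.677 ≈ 2.4526.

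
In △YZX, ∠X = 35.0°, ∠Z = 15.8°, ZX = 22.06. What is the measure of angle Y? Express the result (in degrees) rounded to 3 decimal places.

129.200

The third angle is ∠Y = 180° − ∠Z − ∠X = 129.20°.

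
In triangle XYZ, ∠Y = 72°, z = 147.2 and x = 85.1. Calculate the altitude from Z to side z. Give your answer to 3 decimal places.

By the law of cosines, y² = z² + x² − 2·z·x·cos Y = 21168, so y ≈ 145.49.
Area = ½·z·x·sin Y ≈ 5956.8.
The altitude from Z has length 2·area/z ≈ 80.935.

80.935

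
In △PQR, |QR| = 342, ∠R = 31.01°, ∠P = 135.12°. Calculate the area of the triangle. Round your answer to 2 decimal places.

The third angle is ∠Q = 180° − ∠R − ∠P = 13.87°.
Law of sines: |RP| = |QR|·sin Q/sin P ≈ 116.19.
Law of sines: |PQ| = |QR|·sin R/sin P ≈ 249.7.
Area = ½·|QR|·|RP|·sin R ≈ 10236.

area ≈ 10235.71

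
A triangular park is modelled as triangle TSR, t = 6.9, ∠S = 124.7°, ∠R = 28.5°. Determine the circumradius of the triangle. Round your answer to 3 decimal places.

7.652

The third angle is ∠T = 180° − ∠S − ∠R = 26.80°.
Law of sines: s = t·sin S/sin T ≈ 12.582.
Law of sines: r = t·sin R/sin T ≈ 7.3022.
Circumradius = t/(2 sin T) ≈ 7.6517.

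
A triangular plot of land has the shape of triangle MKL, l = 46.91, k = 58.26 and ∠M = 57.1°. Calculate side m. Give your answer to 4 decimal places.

By the law of cosines, m² = k² + l² − 2·k·l·cos M = 2625.8, so m ≈ 51.243.

51.2427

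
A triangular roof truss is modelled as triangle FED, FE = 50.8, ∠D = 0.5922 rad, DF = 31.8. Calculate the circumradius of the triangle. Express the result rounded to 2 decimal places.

Law of sines: sin E = DF·sin D/FE ≈ 0.34942.
Since FE ≥ DF, only the acute value applies: ∠E ≈ 0.3569 rad.
Then ∠F = π − ∠D − ∠E ≈ 2.1924 rad.
Law of sines gives ED = FE·sin F/sin D ≈ 73.983.
Circumradius = FE/(2 sin D) ≈ 45.504.

45.50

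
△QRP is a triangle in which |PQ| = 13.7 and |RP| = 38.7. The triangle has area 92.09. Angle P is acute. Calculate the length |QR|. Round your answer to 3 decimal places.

26.288

From area = ½·|RP|·|PQ|·sin P, we get sin P = 2·area/(|RP|·|PQ|) ≈ 0.34738.
Taking the acute solution, ∠P ≈ 20.33°.
Law of cosines then gives |QR| ≈ 26.288.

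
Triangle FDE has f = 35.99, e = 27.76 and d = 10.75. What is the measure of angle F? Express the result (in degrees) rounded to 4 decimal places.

By the law of cosines, cos F = (d² + e² − f²) / (2·d·e) ≈ -0.68544, so ∠F ≈ 133.27°.

133.2705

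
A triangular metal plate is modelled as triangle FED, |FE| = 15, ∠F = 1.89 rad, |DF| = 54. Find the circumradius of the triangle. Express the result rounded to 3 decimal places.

By the law of cosines, |ED|² = |DF|² + |FE|² − 2·|DF|·|FE|·cos F = 3649.4, so |ED| ≈ 60.41.
Area = ½·|DF|·|FE|·sin F ≈ 384.54.
Circumradius = |ED|/(2 sin F) ≈ 31.812.

R ≈ 31.812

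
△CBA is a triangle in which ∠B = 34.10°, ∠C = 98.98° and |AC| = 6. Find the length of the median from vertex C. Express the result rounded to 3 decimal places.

m_C ≈ 4.540

The third angle is ∠A = 180° − ∠C − ∠B = 46.92°.
Law of sines: |BA| = |AC|·sin C/sin B ≈ 10.571.
Law of sines: |CB| = |AC|·sin A/sin B ≈ 7.8168.
Median from C: ½√(2·|AC|² + 2·|CB|² − |BA|²) ≈ 4.5404.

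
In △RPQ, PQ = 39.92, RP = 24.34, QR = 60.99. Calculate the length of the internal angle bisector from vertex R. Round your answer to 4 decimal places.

34.0528

By the law of cosines, cos R = (QR² + RP² − PQ²) / (2·QR·RP) ≈ 0.91567, so ∠R ≈ 23.70°.
The bisector from R has length 2·QR·RP·cos(∠R/2)/(QR+RP) ≈ 34.053.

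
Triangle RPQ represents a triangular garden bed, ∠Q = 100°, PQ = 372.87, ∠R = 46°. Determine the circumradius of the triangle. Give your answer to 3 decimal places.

The third angle is ∠P = 180° − ∠Q − ∠R = 34.00°.
Law of sines: QR = PQ·sin P/sin R ≈ 289.86.
Law of sines: RP = PQ·sin Q/sin R ≈ 510.48.
Circumradius = PQ/(2 sin R) ≈ 259.18.

259.175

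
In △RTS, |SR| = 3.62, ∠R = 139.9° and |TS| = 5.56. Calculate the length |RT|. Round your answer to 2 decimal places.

2.28

Law of sines: sin T = |SR|·sin R/|TS| ≈ 0.41938.
Since |TS| ≥ |SR|, only the acute value applies: ∠T ≈ 24.80°.
Then ∠S = 180° − ∠R − ∠T ≈ 15.30°.
Law of sines gives |RT| = |TS|·sin S/sin R ≈ 2.2784.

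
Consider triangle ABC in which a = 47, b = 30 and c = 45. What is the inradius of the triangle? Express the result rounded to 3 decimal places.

10.669

Semiperimeter s = (47 + 30 + 45)/2 = 61.
Heron's formula: area = √(61·14·31·16) ≈ 650.83.
Inradius = area/s = 650.83/61 ≈ 10.669.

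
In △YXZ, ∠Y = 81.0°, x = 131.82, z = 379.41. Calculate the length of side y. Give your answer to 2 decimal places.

381.68

By the law of cosines, y² = x² + z² − 2·x·z·cos Y = 1.4568e+05, so y ≈ 381.68.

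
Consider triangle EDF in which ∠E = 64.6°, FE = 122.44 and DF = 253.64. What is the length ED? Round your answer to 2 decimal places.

280.77

Law of sines: sin D = FE·sin E/DF ≈ 0.43607.
Since DF ≥ FE, only the acute value applies: ∠D ≈ 25.85°.
Then ∠F = 180° − ∠E − ∠D ≈ 89.55°.
Law of sines gives ED = DF·sin F/sin E ≈ 280.77.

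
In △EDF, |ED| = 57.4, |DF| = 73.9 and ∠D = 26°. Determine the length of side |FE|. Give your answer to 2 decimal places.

33.63

By the law of cosines, |FE|² = |ED|² + |DF|² − 2·|ED|·|DF|·cos D = 1130.9, so |FE| ≈ 33.628.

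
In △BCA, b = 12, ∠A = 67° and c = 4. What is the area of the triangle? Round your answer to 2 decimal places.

22.09

Area = ½·b·c·sin A ≈ 22.092.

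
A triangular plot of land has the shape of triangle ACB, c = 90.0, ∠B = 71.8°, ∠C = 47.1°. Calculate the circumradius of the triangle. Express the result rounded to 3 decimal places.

The third angle is ∠A = 180° − ∠C − ∠B = 61.10°.
Law of sines: a = c·sin A/sin C ≈ 107.56.
Law of sines: b = c·sin B/sin C ≈ 116.71.
Circumradius = c/(2 sin C) ≈ 61.43.

R ≈ 61.430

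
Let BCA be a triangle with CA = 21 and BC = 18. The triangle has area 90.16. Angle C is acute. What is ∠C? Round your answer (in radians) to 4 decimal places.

From area = ½·BC·CA·sin C, we get sin C = 2·area/(BC·CA) ≈ 0.47704.
Taking the acute solution, ∠C ≈ 0.497 rad.

0.4973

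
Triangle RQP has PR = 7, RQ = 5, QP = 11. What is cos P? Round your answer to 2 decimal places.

cos P ≈ 0.94

By the law of cosines, cos P = (QP² + PR² − RQ²) / (2·QP·PR) ≈ 0.94156, so ∠P ≈ 19.69°.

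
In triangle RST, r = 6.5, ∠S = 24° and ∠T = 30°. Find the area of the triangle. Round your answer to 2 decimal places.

5.31

The third angle is ∠R = 180° − ∠S − ∠T = 126.00°.
Law of sines: s = r·sin S/sin R ≈ 3.2679.
Law of sines: t = r·sin T/sin R ≈ 4.0172.
Area = ½·r·s·sin T ≈ 5.3103.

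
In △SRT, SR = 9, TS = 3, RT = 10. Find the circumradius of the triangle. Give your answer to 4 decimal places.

By the law of cosines, cos S = (TS² + SR² − RT²) / (2·TS·SR) ≈ -0.18519, so ∠S ≈ 100.67°.
Circumradius = RT/(2 sin S) ≈ 5.088.

5.0880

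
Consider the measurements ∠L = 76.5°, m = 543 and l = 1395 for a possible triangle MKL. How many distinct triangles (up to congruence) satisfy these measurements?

m·sin L = 543·sin(76.5°) ≈ 528.
Since l ≥ m, exactly one triangle exists.

1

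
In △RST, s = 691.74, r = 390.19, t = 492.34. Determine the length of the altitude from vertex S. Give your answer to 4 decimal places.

271.0190

Semiperimeter p = (390.19 + 691.74 + 492.34)/2 = 787.13.
Heron's formula: area = √(787.13·396.94·95.395·294.8) ≈ 93737.
The altitude from S has length 2·area/s ≈ 271.02.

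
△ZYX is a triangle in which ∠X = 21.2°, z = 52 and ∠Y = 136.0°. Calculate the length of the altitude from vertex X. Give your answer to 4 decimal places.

The third angle is ∠Z = 180° − ∠Y − ∠X = 22.80°.
Law of sines: y = z·sin Y/sin Z ≈ 93.215.
Law of sines: x = z·sin X/sin Z ≈ 48.526.
Area = ½·z·y·sin X ≈ 876.43.
The altitude from X has length 2·area/x ≈ 36.122.

h_X ≈ 36.1222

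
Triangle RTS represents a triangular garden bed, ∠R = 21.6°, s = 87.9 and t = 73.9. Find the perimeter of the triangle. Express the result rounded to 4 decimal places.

195.0914

By the law of cosines, r² = t² + s² − 2·t·s·cos R = 1108.3, so r ≈ 33.291.
Semiperimeter p = (33.291+73.9+87.9)/2 = 97.546.
Perimeter = 33.291 + 73.9 + 87.9 = 195.09.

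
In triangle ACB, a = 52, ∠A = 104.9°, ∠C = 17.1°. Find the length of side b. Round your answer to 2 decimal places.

The third angle is ∠B = 180° − ∠A − ∠C = 58.00°.
Law of sines: b = a·sin B/sin A ≈ 45.633.

45.63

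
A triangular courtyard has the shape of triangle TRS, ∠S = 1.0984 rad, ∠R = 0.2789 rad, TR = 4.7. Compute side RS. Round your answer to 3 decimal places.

The third angle is ∠T = π − ∠R − ∠S = 1.7643 rad.
Law of sines: RS = TR·sin T/sin S ≈ 5.1796.

5.180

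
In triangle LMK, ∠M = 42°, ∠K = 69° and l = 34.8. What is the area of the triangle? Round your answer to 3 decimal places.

The third angle is ∠L = 180° − ∠M − ∠K = 69.00°.
Law of sines: m = l·sin M/sin L ≈ 24.942.
Law of sines: k = l·sin K/sin L ≈ 34.8.
Area = ½·l·m·sin K ≈ 405.17.

405.172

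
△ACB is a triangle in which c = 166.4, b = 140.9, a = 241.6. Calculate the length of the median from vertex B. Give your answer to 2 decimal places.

Median from B: ½√(2·a² + 2·c² − b²) ≈ 195.11.

m_B ≈ 195.11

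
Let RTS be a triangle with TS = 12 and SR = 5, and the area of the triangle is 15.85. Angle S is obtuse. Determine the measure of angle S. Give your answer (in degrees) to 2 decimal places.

148.11

From area = ½·TS·SR·sin S, we get sin S = 2·area/(TS·SR) ≈ 0.52833.
Taking the obtuse solution, ∠S ≈ 148.11°.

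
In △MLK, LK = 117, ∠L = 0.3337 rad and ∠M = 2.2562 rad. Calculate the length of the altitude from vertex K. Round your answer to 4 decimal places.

38.3223

The third angle is ∠K = π − ∠M − ∠L = 0.5517 rad.
Law of sines: KM = LK·sin L/sin M ≈ 49.502.
Law of sines: ML = LK·sin K/sin M ≈ 79.212.
Area = ½·LK·KM·sin K ≈ 1517.8.
The altitude from K has length 2·area/ML ≈ 38.322.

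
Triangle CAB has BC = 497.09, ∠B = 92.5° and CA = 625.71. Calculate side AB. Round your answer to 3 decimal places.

Law of sines: sin A = BC·sin B/CA ≈ 0.79369.
Since CA ≥ BC, only the acute value applies: ∠A ≈ 52.53°.
Then ∠C = 180° − ∠B − ∠A ≈ 34.97°.
Law of sines gives AB = CA·sin C/sin B ≈ 358.95.

358.954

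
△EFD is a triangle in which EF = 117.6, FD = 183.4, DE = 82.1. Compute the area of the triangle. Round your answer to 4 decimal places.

Semiperimeter s = (183.4 + 82.1 + 117.6)/2 = 191.55.
Heron's formula: area = √(191.55·8.15·109.45·73.95) ≈ 3554.7.

area ≈ 3554.6501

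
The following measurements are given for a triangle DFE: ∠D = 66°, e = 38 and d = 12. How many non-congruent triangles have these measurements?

0

e·sin D = 38·sin(66°) ≈ 34.71.
Since d = 12 < 34.71 = e sin D, no triangle exists.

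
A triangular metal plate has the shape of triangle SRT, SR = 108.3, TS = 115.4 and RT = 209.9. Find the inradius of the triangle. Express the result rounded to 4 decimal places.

r ≈ 18.7124

Semiperimeter s = (209.9 + 115.4 + 108.3)/2 = 216.8.
Heron's formula: area = √(216.8·6.9·101.4·108.5) ≈ 4056.8.
Inradius = area/s = 4056.8/216.8 ≈ 18.712.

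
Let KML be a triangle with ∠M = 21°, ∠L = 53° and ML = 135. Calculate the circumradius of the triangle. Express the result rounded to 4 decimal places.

R ≈ 70.2202

The third angle is ∠K = 180° − ∠M − ∠L = 106.00°.
Law of sines: LK = ML·sin M/sin K ≈ 50.329.
Law of sines: KM = ML·sin L/sin K ≈ 112.16.
Circumradius = ML/(2 sin K) ≈ 70.22.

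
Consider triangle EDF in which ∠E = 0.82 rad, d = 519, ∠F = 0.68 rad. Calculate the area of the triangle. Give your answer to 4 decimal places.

62073.4267

The third angle is ∠D = π − ∠F − ∠E = 1.642 rad.
Law of sines: e = d·sin E/sin D ≈ 380.42.
Law of sines: f = d·sin F/sin D ≈ 327.16.
Area = ½·d·e·sin F ≈ 62073.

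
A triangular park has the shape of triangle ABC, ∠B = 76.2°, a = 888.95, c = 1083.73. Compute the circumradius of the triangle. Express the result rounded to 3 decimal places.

By the law of cosines, b² = c² + a² − 2·c·a·cos B = 1.5051e+06, so b ≈ 1226.8.
Area = ½·c·a·sin B ≈ 4.6779e+05.
Circumradius = b/(2 sin B) ≈ 631.65.

631.647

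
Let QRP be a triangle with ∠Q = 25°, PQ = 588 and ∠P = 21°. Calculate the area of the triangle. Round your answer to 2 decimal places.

The third angle is ∠R = 180° − ∠P − ∠Q = 134.00°.
Law of sines: RP = PQ·sin Q/sin R ≈ 345.46.
Law of sines: QR = PQ·sin P/sin R ≈ 292.94.
Area = ½·PQ·RP·sin P ≈ 36397.

area ≈ 36397.20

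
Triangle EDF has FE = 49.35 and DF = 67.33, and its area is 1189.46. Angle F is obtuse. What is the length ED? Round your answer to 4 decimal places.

107.7417

From area = ½·DF·FE·sin F, we get sin F = 2·area/(DF·FE) ≈ 0.71595.
Taking the obtuse solution, ∠F ≈ 2.344 rad.
Law of cosines then gives ED ≈ 107.74.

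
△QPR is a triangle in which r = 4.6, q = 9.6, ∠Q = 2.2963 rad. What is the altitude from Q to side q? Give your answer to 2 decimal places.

2.12

Law of sines: sin R = r·sin Q/q ≈ 0.35850.
Since q ≥ r, only the acute value applies: ∠R ≈ 0.3667 rad.
Then ∠P = π − ∠Q − ∠R ≈ 0.4786 rad.
Law of sines gives p = q·sin P/sin Q ≈ 5.9097.
Area = ½·q·r·sin P ≈ 10.169.
The altitude from Q has length 2·area/q ≈ 2.1186.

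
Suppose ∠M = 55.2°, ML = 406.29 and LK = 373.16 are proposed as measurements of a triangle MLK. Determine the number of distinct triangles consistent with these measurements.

2

ML·sin M = 406.29·sin(55.2°) ≈ 333.6.
Since ML sin M < LK < ML (333.6 < 373.16 < 406.29), two triangles exist.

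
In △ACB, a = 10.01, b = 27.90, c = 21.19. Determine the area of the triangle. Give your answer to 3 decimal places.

Semiperimeter s = (10.01 + 21.19 + 27.9)/2 = 29.55.
Heron's formula: area = √(29.55·19.54·8.36·1.65) ≈ 89.245.

area ≈ 89.245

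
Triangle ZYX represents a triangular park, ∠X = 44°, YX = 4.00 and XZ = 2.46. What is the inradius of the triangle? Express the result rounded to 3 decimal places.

By the law of cosines, ZY² = YX² + XZ² − 2·YX·XZ·cos X = 7.895, so ZY ≈ 2.8098.
Area = ½·YX·XZ·sin X ≈ 3.4177.
Semiperimeter s = (4+2.46+2.8098)/2 = 4.6349.
Inradius = area/s = 3.4177/4.6349 ≈ 0.73739.

0.737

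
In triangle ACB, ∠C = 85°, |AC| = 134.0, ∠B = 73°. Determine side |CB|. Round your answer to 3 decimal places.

52.491

The third angle is ∠A = 180° − ∠C − ∠B = 22.00°.
Law of sines: |CB| = |AC|·sin A/sin B ≈ 52.491.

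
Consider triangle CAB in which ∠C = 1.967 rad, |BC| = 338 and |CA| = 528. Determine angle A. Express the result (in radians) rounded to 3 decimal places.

By the law of cosines, |AB|² = |BC|² + |CA|² − 2·|BC|·|CA|·cos C = 5.3077e+05, so |AB| ≈ 728.54.
Law of cosines again: cos A = (|CA|² + |AB|² − |BC|²)/(2·|CA|·|AB|) ≈ 0.90378, so ∠A ≈ 0.442 rad.

∠A ≈ 0.442 rad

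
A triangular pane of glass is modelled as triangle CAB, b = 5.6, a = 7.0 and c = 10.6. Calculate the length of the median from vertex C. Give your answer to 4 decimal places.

3.4771

Median from C: ½√(2·a² + 2·b² − c²) ≈ 3.4771.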